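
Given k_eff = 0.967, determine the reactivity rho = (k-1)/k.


rho = (k_eff - 1) / k_eff
rho = (0.967 - 1) / 0.967
rho = -0.034126

-0.034126


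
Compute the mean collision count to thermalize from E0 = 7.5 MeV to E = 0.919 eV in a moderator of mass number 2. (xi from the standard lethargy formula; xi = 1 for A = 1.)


xi = 1 + (A-1)^2/(2A)*ln((A-1)/(A+1)) = 0.7253469 (for A = 2)
n = ln(E0/E) / xi
n = ln(7.5e6 / 0.919) / 0.7253469
n = ln(8.161045e+06) / 0.7253469 = 21.941

21.941


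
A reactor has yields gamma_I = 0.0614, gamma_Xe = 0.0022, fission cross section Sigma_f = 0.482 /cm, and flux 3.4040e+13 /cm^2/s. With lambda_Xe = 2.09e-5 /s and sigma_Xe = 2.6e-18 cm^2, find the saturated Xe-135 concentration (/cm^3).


Xe_eq = (gamma_I + gamma_Xe) * Sigma_f * phi / (lambda_Xe + sigma_Xe * phi)
Numerator = (0.0614 + 0.0022) * 0.482 * 3.4040e+13 = 1.043503e+12
Denominator = 2.09e-5 + 2.6e-18 * 3.4040e+13 = 1.094040e-04
Xe_eq = 1.043503e+12 / 1.094040e-04 = 9.5381e+15 /cm^3

9.5381e+15


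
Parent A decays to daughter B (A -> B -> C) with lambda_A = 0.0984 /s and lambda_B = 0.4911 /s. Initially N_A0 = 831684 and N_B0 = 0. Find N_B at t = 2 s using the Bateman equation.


N_B(t) = lambda_A * N_A0 / (lambda_B - lambda_A) * [exp(-lambda_A*t) - exp(-lambda_B*t)]
exp(-0.0984*2) = 0.8213549; exp(-0.4911*2) = 0.3744863
N_B = 0.0984 * 831684 / (0.4911 - 0.0984) * (0.8213549 - 0.3744863)
N_B = 93126

93126


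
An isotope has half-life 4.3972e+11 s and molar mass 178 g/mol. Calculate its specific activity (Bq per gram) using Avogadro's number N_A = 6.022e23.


lambda = ln(2) / t_half = ln(2) / 4.3972e+11 = 1.576338e-12 /s
SA = lambda * N_A / M
SA = 1.576338e-12 * 6.022e23 / 178
SA = 5.3330e+09 Bq/g

5.3330e+09


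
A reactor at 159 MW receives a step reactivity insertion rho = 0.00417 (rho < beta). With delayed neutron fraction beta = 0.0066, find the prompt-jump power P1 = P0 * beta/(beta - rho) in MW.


P1/P0 = beta / (beta - rho)
P1/P0 = 0.0066 / (0.0066 - 0.00417) = 2.716049
P1 = 159 * 2.716049 = 431.85 MW

431.85


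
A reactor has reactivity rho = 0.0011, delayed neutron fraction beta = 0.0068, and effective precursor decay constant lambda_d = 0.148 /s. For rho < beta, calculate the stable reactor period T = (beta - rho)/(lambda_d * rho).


T = (beta - rho) / (lambda_d * rho)
T = (0.0068 - 0.0011) / (0.148 * 0.0011)
T = 35.012 s

35.012


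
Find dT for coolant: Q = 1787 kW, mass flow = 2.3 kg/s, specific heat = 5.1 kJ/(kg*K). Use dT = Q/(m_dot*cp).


dT = Q / (m_dot * cp)
dT = 1787 / (2.3 * 5.1)
dT = 152.34 C

152.34


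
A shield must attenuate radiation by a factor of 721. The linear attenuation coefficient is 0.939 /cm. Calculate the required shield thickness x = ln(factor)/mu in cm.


x = ln(factor) / mu
x = ln(721) / 0.939
x = 7.0081 cm

7.0081


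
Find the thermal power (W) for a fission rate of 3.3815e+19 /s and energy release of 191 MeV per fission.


P = fission_rate * E_MeV * 1.602e-13
P = 3.3815e+19 * 191 * 1.602e-13
P = 1.0347e+09 W

1.0347e+09


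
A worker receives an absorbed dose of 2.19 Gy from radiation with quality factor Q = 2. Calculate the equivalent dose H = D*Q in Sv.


H = D * Q
H = 2.19 * 2
H = 4.3800 Sv

4.3800


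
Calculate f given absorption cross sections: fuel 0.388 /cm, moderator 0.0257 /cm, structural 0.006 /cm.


f = Sigma_a_fuel / (Sigma_a_fuel + Sigma_a_mod + Sigma_a_other)
f = 0.388 / (0.388 + 0.0257 + 0.006)
f = 0.92447

0.92447


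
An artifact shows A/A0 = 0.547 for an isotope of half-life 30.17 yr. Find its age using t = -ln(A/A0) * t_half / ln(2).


lambda = ln(2) / t_half = ln(2) / 30.17 = 0.02297472 /yr
t = -ln(A/A0) / lambda
t = -ln(0.547) / 0.02297472
t = 26.260 yr

26.260


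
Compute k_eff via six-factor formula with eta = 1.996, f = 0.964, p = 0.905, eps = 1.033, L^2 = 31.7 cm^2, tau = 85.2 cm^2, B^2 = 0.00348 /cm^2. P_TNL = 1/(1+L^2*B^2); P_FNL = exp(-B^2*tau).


k_inf = eta*f*p*eps = 1.996*0.964*0.905*1.033 = 1.798815
P_TNL = 1/(1 + L^2*B^2) = 1/(1 + 31.7*0.00348) = 0.9006445
P_FNL = exp(-B^2*tau) = exp(-0.00348*85.2) = 0.7434186
k_eff = k_inf * P_TNL * P_FNL = 1.798815 * 0.9006445 * 0.7434186
k_eff = 1.2044

1.2044


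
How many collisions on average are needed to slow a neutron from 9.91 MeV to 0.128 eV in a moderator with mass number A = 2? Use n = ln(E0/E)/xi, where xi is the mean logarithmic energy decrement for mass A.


xi = 1 + (A-1)^2/(2A)*ln((A-1)/(A+1)) = 0.7253469 (for A = 2)
n = ln(E0/E) / xi
n = ln(9.91e6 / 0.128) / 0.7253469
n = ln(7.742188e+07) / 0.7253469 = 25.043

25.043


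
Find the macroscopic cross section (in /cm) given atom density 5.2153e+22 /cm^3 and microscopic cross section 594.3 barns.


Sigma = N * sigma_barns * 1e-24
Sigma = 5.2153e+22 * 594.3 * 1e-24
Sigma = 30.995 /cm

30.995


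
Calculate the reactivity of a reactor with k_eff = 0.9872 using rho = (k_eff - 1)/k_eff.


rho = (k_eff - 1) / k_eff
rho = (0.9872 - 1) / 0.9872
rho = -0.012966

-0.012966


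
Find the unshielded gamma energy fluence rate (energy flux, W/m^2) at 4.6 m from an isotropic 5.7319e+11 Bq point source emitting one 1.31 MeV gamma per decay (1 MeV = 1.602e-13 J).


psi = A * E * 1.602e-13 / (4*pi*r^2)
psi = 5.7319e+11 * 1.31 * 1.602e-13 / (4*pi*4.6^2)
psi = 4.5238e-04 W/m^2

4.5238e-04


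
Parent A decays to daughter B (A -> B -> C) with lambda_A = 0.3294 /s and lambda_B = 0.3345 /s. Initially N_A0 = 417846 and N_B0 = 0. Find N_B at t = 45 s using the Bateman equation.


N_B(t) = lambda_A * N_A0 / (lambda_B - lambda_A) * [exp(-lambda_A*t) - exp(-lambda_B*t)]
exp(-0.3294*45) = 3.651345e-07; exp(-0.3345*45) = 2.902567e-07
N_B = 0.3294 * 417846 / (0.3345 - 0.3294) * (3.651345e-07 - 2.902567e-07)
N_B = 2.0208

2.0208


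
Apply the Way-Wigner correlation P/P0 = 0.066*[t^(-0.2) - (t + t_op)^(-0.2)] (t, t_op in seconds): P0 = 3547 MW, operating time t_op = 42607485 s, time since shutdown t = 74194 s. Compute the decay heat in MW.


P/P0 = 0.066 * [t^(-0.2) - (t + t_op)^(-0.2)]
P/P0 = 0.066 * [74194^(-0.2) - (74194 + 42607485)^(-0.2)]
P/P0 = 0.066 * [0.1061515 - 0.02978185] = 0.005040397
P = 3547 * 0.005040397 = 17.878 MW

17.878


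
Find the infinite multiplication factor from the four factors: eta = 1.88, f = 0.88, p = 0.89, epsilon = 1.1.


k_inf = eta * f * p * epsilon
k_inf = 1.88 * 0.88 * 0.89 * 1.1
k_inf = 1.6197

1.6197


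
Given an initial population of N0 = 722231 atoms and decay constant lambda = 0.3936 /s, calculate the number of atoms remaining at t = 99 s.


N = N0 * exp(-lambda * t)
N = 722231 * exp(-0.3936 * 99)
N = 8.6255e-12

8.6255e-12


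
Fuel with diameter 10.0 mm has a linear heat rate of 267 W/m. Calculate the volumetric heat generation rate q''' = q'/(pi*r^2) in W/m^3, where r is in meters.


r = D / 2 / 1000 = 10.0 / 2 / 1000 = 0.005 m
q''' = q' / (pi * r^2)
q''' = 267 / (pi * 0.005^2)
q''' = 3.3995e+06 W/m^3

3.3995e+06


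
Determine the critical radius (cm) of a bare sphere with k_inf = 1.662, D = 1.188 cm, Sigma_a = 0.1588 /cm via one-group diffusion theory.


L^2 = D / Sigma_a = 1.188 / 0.1588 = 7.481108 cm^2
B_m^2 = (k_inf - 1) / L^2 = (1.662 - 1) / 7.481108 = 0.08848957 /cm^2
For a bare sphere: B_g = pi/R, so R_c = pi / sqrt(B_m^2)
R_c = pi / sqrt(0.08848957) = 10.561 cm

10.561


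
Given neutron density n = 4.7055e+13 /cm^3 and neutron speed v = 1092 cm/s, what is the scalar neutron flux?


phi = n * v
phi = 4.7055e+13 * 1092
phi = 5.1384e+16 /cm^2/s

5.1384e+16


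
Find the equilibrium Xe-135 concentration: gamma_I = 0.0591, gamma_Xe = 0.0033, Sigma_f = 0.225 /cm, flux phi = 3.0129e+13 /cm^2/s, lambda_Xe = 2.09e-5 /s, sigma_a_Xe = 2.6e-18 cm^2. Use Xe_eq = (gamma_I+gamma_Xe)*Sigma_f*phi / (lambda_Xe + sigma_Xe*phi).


Xe_eq = (gamma_I + gamma_Xe) * Sigma_f * phi / (lambda_Xe + sigma_Xe * phi)
Numerator = (0.0591 + 0.0033) * 0.225 * 3.0129e+13 = 4.230112e+11
Denominator = 2.09e-5 + 2.6e-18 * 3.0129e+13 = 9.923540e-05
Xe_eq = 4.230112e+11 / 9.923540e-05 = 4.2627e+15 /cm^3

4.2627e+15


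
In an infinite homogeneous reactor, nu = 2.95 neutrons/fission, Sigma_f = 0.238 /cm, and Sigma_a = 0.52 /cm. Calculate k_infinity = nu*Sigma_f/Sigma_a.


k_inf = nu * Sigma_f / Sigma_a
k_inf = 2.95 * 0.238 / 0.52
k_inf = 1.3502

1.3502


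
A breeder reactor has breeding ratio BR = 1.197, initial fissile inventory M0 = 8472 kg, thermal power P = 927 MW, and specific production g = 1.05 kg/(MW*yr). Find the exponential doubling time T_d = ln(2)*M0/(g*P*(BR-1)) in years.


Breeding gain G = BR - 1 = 1.197 - 1 = 0.197
Fissile production rate = g * P * G = 1.05 * 927 * 0.197 = 191.74995 kg/yr
T_d = ln(2) * M0 / (g * P * G)
T_d = ln(2) * 8472 / 191.74995 = 30.625 yr

30.625


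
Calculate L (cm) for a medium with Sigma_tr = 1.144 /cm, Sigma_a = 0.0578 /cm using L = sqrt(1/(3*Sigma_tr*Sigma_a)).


D = 1 / (3 * Sigma_tr) = 1 / (3 * 1.144) = 0.2913753 cm
L = sqrt(D / Sigma_a)
L = sqrt(0.2913753 / 0.0578)
L = 2.2452 cm

2.2452


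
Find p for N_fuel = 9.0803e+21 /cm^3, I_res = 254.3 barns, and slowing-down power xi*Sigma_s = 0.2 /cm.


p = exp(-N * I * 1e-24 / (xi*Sigma_s))
p = exp(-9.0803e+21 * 254.3 * 1e-24 / 0.2)
p = 9.6785e-06

9.6785e-06


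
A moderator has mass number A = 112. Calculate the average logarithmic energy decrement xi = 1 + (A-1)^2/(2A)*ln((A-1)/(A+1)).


xi = 1 + (A-1)^2/(2A) * ln((A-1)/(A+1))
xi = 1 + (112-1)^2/(2*112) * ln((112-1)/(112 +1))
xi = 0.017751

0.017751


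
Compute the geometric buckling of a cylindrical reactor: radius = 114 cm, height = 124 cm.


B^2 = (2.405/R)^2 + (pi/H)^2
B^2 = (2.405/114)^2 + (pi/124)^2
B^2 = 0.0010869 /cm^2

0.0010869


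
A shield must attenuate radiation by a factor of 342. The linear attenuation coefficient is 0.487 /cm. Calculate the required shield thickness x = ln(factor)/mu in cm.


x = ln(factor) / mu
x = ln(342) / 0.487
x = 11.981 cm

11.981


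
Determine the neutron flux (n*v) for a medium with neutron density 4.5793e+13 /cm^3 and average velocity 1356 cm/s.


phi = n * v
phi = 4.5793e+13 * 1356
phi = 6.2095e+16 /cm^2/s

6.2095e+16


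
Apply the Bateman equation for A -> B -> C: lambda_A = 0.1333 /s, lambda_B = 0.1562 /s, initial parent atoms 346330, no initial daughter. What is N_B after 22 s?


N_B(t) = lambda_A * N_A0 / (lambda_B - lambda_A) * [exp(-lambda_A*t) - exp(-lambda_B*t)]
exp(-0.1333*22) = 0.05325839; exp(-0.1562*22) = 0.03218033
N_B = 0.1333 * 346330 / (0.1562 - 0.1333) * (0.05325839 - 0.03218033)
N_B = 42493

42493


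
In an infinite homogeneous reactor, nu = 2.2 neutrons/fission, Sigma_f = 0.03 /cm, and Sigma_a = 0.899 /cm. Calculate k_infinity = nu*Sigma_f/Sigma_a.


k_inf = nu * Sigma_f / Sigma_a
k_inf = 2.2 * 0.03 / 0.899
k_inf = 0.073415

0.073415


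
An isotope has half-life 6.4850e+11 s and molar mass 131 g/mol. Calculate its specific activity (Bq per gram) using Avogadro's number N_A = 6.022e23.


lambda = ln(2) / t_half = ln(2) / 6.4850e+11 = 1.068847e-12 /s
SA = lambda * N_A / M
SA = 1.068847e-12 * 6.022e23 / 131
SA = 4.9134e+09 Bq/g

4.9134e+09


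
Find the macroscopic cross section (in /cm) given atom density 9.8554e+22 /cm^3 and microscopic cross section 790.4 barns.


Sigma = N * sigma_barns * 1e-24
Sigma = 9.8554e+22 * 790.4 * 1e-24
Sigma = 77.897 /cm

77.897


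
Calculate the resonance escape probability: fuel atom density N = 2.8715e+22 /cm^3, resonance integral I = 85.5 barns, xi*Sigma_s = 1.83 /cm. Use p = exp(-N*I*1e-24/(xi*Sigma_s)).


p = exp(-N * I * 1e-24 / (xi*Sigma_s))
p = exp(-2.8715e+22 * 85.5 * 1e-24 / 1.83)
p = 0.26143

0.26143


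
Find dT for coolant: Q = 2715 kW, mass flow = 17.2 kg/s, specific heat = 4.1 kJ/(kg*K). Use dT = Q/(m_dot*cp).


dT = Q / (m_dot * cp)
dT = 2715 / (17.2 * 4.1)
dT = 38.500 C

38.500


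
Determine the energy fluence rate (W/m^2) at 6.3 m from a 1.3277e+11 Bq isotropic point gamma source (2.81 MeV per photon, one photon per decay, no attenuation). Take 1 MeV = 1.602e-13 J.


psi = A * E * 1.602e-13 / (4*pi*r^2)
psi = 1.3277e+11 * 2.81 * 1.602e-13 / (4*pi*6.3^2)
psi = 1.1983e-04 W/m^2

1.1983e-04


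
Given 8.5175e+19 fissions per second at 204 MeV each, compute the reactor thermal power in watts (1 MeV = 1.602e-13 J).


P = fission_rate * E_MeV * 1.602e-13
P = 8.5175e+19 * 204 * 1.602e-13
P = 2.7836e+09 W

2.7836e+09


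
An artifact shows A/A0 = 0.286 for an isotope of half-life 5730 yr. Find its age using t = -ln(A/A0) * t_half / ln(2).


lambda = ln(2) / t_half = ln(2) / 5730 = 1.209681e-04 /yr
t = -ln(A/A0) / lambda
t = -ln(0.286) / 1.209681e-04
t = 10348 yr

10348


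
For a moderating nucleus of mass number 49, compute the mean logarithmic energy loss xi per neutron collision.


xi = 1 + (A-1)^2/(2A) * ln((A-1)/(A+1))
xi = 1 + (49-1)^2/(2*49) * ln((49-1)/(49 +1))
xi = 0.040267

0.040267


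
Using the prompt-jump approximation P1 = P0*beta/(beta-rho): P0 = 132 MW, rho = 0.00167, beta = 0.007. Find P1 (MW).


P1/P0 = beta / (beta - rho)
P1/P0 = 0.007 / (0.007 - 0.00167) = 1.313321
P1 = 132 * 1.313321 = 173.36 MW

173.36


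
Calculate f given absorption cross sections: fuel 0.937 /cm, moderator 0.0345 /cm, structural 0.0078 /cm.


f = Sigma_a_fuel / (Sigma_a_fuel + Sigma_a_mod + Sigma_a_other)
f = 0.937 / (0.937 + 0.0345 + 0.0078)
f = 0.95681

0.95681


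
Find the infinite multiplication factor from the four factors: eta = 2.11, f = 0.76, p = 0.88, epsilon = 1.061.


k_inf = eta * f * p * epsilon
k_inf = 2.11 * 0.76 * 0.88 * 1.061
k_inf = 1.4972

1.4972


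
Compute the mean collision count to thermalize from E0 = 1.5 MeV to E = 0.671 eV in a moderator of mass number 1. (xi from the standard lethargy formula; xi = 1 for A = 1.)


xi = 1 + (A-1)^2/(2A)*ln((A-1)/(A+1)) = 1 (for A = 1)
n = ln(E0/E) / xi
n = ln(1.5e6 / 0.671) / 1
n = ln(2.235469e+06) / 1 = 14.620

14.620


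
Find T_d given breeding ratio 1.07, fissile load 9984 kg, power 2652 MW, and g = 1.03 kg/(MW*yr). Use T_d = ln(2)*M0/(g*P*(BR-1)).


Breeding gain G = BR - 1 = 1.07 - 1 = 0.07
Fissile production rate = g * P * G = 1.03 * 2652 * 0.07 = 191.2092 kg/yr
T_d = ln(2) * M0 / (g * P * G)
T_d = ln(2) * 9984 / 191.2092 = 36.193 yr

36.193


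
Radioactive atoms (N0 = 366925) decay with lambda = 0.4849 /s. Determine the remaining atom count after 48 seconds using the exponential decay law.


N = N0 * exp(-lambda * t)
N = 366925 * exp(-0.4849 * 48)
N = 2.8595e-05

2.8595e-05


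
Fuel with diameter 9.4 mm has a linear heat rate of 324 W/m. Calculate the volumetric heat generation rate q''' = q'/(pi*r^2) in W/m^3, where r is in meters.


r = D / 2 / 1000 = 9.4 / 2 / 1000 = 0.0047 m
q''' = q' / (pi * r^2)
q''' = 324 / (pi * 0.0047^2)
q''' = 4.6687e+06 W/m^3

4.6687e+06


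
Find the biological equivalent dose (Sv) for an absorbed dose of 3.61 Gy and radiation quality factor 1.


H = D * Q
H = 3.61 * 1
H = 3.6100 Sv

3.6100


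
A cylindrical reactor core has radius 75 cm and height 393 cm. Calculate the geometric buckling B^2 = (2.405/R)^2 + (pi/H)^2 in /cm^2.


B^2 = (2.405/R)^2 + (pi/H)^2
B^2 = (2.405/75)^2 + (pi/393)^2
B^2 = 0.0010922 /cm^2

0.0010922


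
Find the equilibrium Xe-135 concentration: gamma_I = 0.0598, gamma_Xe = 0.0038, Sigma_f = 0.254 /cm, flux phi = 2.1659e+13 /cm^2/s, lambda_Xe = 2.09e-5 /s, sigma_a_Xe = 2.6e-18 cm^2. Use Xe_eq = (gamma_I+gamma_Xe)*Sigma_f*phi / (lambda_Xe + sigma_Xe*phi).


Xe_eq = (gamma_I + gamma_Xe) * Sigma_f * phi / (lambda_Xe + sigma_Xe * phi)
Numerator = (0.0598 + 0.0038) * 0.254 * 2.1659e+13 = 3.498881e+11
Denominator = 2.09e-5 + 2.6e-18 * 2.1659e+13 = 7.721340e-05
Xe_eq = 3.498881e+11 / 7.721340e-05 = 4.5314e+15 /cm^3

4.5314e+15


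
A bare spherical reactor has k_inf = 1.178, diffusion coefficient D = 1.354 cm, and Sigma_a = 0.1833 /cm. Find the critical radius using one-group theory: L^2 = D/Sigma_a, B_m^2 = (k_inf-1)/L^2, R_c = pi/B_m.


L^2 = D / Sigma_a = 1.354 / 0.1833 = 7.386798 cm^2
B_m^2 = (k_inf - 1) / L^2 = (1.178 - 1) / 7.386798 = 0.02409704 /cm^2
For a bare sphere: B_g = pi/R, so R_c = pi / sqrt(B_m^2)
R_c = pi / sqrt(0.02409704) = 20.238 cm

20.238


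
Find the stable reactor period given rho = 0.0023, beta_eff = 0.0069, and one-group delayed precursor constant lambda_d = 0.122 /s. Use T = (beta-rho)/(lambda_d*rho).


T = (beta - rho) / (lambda_d * rho)
T = (0.0069 - 0.0023) / (0.122 * 0.0023)
T = 16.393 s

16.393


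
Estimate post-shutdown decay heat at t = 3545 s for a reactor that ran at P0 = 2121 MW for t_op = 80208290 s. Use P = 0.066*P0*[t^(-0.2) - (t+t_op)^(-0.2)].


P/P0 = 0.066 * [t^(-0.2) - (t + t_op)^(-0.2)]
P/P0 = 0.066 * [3545^(-0.2) - (3545 + 80208290)^(-0.2)]
P/P0 = 0.066 * [0.1950189 - 0.02625139] = 0.01113866
P = 2121 * 0.01113866 = 23.625 MW

23.625


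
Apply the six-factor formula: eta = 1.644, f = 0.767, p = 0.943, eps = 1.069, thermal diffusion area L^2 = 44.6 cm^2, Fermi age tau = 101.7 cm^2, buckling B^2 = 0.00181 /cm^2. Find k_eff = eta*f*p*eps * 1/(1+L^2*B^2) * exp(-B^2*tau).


k_inf = eta*f*p*eps = 1.644*0.767*0.943*1.069 = 1.271120
P_TNL = 1/(1 + L^2*B^2) = 1/(1 + 44.6*0.00181) = 0.9253039
P_FNL = exp(-B^2*tau) = exp(-0.00181*101.7) = 0.8318717
k_eff = k_inf * P_TNL * P_FNL = 1.271120 * 0.9253039 * 0.8318717
k_eff = 0.97842

0.97842


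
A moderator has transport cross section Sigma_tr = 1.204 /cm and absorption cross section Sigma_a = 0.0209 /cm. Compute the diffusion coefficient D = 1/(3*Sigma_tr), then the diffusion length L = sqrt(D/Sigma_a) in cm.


D = 1 / (3 * Sigma_tr) = 1 / (3 * 1.204) = 0.2768549 cm
L = sqrt(D / Sigma_a)
L = sqrt(0.2768549 / 0.0209)
L = 3.6396 cm

3.6396


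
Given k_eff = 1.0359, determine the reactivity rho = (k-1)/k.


rho = (k_eff - 1) / k_eff
rho = (1.0359 - 1) / 1.0359
rho = 0.034656

0.034656


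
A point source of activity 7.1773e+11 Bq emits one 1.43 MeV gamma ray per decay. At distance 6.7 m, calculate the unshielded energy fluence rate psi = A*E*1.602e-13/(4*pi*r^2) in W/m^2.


psi = A * E * 1.602e-13 / (4*pi*r^2)
psi = 7.1773e+11 * 1.43 * 1.602e-13 / (4*pi*6.7^2)
psi = 2.9147e-04 W/m^2

2.9147e-04


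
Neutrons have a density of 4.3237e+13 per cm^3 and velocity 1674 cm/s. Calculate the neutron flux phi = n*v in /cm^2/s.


phi = n * v
phi = 4.3237e+13 * 1674
phi = 7.2379e+16 /cm^2/s

7.2379e+16


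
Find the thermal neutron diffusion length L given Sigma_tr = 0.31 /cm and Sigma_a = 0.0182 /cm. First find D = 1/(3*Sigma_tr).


D = 1 / (3 * Sigma_tr) = 1 / (3 * 0.31) = 1.075269 cm
L = sqrt(D / Sigma_a)
L = sqrt(1.075269 / 0.0182)
L = 7.6864 cm

7.6864


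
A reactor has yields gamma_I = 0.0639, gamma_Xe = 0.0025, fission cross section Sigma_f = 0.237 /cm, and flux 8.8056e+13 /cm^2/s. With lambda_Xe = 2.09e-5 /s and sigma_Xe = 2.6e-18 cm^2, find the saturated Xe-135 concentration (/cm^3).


Xe_eq = (gamma_I + gamma_Xe) * Sigma_f * phi / (lambda_Xe + sigma_Xe * phi)
Numerator = (0.0639 + 0.0025) * 0.237 * 8.8056e+13 = 1.385720e+12
Denominator = 2.09e-5 + 2.6e-18 * 8.8056e+13 = 2.498456e-04
Xe_eq = 1.385720e+12 / 2.498456e-04 = 5.5463e+15 /cm^3

5.5463e+15


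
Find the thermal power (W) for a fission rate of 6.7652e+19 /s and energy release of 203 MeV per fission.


P = fission_rate * E_MeV * 1.602e-13
P = 6.7652e+19 * 203 * 1.602e-13
P = 2.2001e+09 W

2.2001e+09


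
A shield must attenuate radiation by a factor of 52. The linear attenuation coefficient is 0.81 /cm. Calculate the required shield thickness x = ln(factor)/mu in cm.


x = ln(factor) / mu
x = ln(52) / 0.81
x = 4.8781 cm

4.8781


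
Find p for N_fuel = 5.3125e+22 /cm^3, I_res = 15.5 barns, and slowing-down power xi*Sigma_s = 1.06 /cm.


p = exp(-N * I * 1e-24 / (xi*Sigma_s))
p = exp(-5.3125e+22 * 15.5 * 1e-24 / 1.06)
p = 0.45986

0.45986


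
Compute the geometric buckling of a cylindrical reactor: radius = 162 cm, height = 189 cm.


B^2 = (2.405/R)^2 + (pi/H)^2
B^2 = (2.405/162)^2 + (pi/189)^2
B^2 = 4.9669e-04 /cm^2

4.9669e-04


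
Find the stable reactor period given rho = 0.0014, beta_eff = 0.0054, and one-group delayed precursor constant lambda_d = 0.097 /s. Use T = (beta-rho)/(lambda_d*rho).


T = (beta - rho) / (lambda_d * rho)
T = (0.0054 - 0.0014) / (0.097 * 0.0014)
T = 29.455 s

29.455


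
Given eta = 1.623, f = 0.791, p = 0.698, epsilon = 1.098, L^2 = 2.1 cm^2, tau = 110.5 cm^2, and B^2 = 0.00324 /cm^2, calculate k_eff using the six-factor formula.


k_inf = eta*f*p*eps = 1.623*0.791*0.698*1.098 = 0.9839041
P_TNL = 1/(1 + L^2*B^2) = 1/(1 + 2.1*0.00324) = 0.9932420
P_FNL = exp(-B^2*tau) = exp(-0.00324*110.5) = 0.6990591
k_eff = k_inf * P_TNL * P_FNL = 0.9839041 * 0.9932420 * 0.6990591
k_eff = 0.68316

0.68316


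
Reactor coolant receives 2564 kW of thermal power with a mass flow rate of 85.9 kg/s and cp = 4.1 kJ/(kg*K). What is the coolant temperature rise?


dT = Q / (m_dot * cp)
dT = 2564 / (85.9 * 4.1)
dT = 7.2802 C

7.2802


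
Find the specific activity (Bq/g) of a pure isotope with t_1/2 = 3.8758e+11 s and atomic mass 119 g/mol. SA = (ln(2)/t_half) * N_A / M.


lambda = ln(2) / t_half = ln(2) / 3.8758e+11 = 1.788398e-12 /s
SA = lambda * N_A / M
SA = 1.788398e-12 * 6.022e23 / 119
SA = 9.0502e+09 Bq/g

9.0502e+09


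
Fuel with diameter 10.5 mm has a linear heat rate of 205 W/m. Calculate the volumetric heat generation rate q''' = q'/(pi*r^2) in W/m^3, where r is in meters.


r = D / 2 / 1000 = 10.5 / 2 / 1000 = 0.00525 m
q''' = q' / (pi * r^2)
q''' = 205 / (pi * 0.00525^2)
q''' = 2.3675e+06 W/m^3

2.3675e+06


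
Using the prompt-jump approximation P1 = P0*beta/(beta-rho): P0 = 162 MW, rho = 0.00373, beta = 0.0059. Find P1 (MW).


P1/P0 = beta / (beta - rho)
P1/P0 = 0.0059 / (0.0059 - 0.00373) = 2.718894
P1 = 162 * 2.718894 = 440.46 MW

440.46


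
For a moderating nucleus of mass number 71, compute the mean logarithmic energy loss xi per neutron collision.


xi = 1 + (A-1)^2/(2A) * ln((A-1)/(A+1))
xi = 1 + (71-1)^2/(2*71) * ln((71-1)/(71 +1))
xi = 0.027906

0.027906


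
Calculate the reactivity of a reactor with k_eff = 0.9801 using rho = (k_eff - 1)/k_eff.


rho = (k_eff - 1) / k_eff
rho = (0.9801 - 1) / 0.9801
rho = -0.020304

-0.020304


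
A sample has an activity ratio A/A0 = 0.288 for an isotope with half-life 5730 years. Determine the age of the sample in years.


lambda = ln(2) / t_half = ln(2) / 5730 = 1.209681e-04 /yr
t = -ln(A/A0) / lambda
t = -ln(0.288) / 1.209681e-04
t = 10290 yr

10290


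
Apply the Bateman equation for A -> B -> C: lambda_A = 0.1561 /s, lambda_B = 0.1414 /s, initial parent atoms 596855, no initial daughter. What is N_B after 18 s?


N_B(t) = lambda_A * N_A0 / (lambda_B - lambda_A) * [exp(-lambda_A*t) - exp(-lambda_B*t)]
exp(-0.1561*18) = 0.06021703; exp(-0.1414*18) = 0.07845736
N_B = 0.1561 * 596855 / (0.1414 - 0.1561) * (0.06021703 - 0.07845736)
N_B = 115608

115608


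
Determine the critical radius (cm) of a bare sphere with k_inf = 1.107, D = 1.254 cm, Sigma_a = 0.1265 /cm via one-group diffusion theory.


L^2 = D / Sigma_a = 1.254 / 0.1265 = 9.913043 cm^2
B_m^2 = (k_inf - 1) / L^2 = (1.107 - 1) / 9.913043 = 0.01079386 /cm^2
For a bare sphere: B_g = pi/R, so R_c = pi / sqrt(B_m^2)
R_c = pi / sqrt(0.01079386) = 30.239 cm

30.239


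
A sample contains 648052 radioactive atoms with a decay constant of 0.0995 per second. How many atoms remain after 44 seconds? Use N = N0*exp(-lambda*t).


N = N0 * exp(-lambda * t)
N = 648052 * exp(-0.0995 * 44)
N = 8133.3

8133.3


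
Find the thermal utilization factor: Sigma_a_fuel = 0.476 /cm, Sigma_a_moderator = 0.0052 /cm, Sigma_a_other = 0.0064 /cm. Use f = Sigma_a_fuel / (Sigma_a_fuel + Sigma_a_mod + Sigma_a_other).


f = Sigma_a_fuel / (Sigma_a_fuel + Sigma_a_mod + Sigma_a_other)
f = 0.476 / (0.476 + 0.0052 + 0.0064)
f = 0.97621

0.97621


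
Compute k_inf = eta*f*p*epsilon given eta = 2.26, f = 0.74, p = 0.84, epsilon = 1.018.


k_inf = eta * f * p * epsilon
k_inf = 2.26 * 0.74 * 0.84 * 1.018
k_inf = 1.4301

1.4301


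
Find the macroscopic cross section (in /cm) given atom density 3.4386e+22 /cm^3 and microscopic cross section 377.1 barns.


Sigma = N * sigma_barns * 1e-24
Sigma = 3.4386e+22 * 377.1 * 1e-24
Sigma = 12.967 /cm

12.967


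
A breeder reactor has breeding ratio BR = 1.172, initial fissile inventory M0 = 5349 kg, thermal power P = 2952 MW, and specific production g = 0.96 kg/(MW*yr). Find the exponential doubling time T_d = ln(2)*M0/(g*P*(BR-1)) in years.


Breeding gain G = BR - 1 = 1.172 - 1 = 0.172
Fissile production rate = g * P * G = 0.96 * 2952 * 0.172 = 487.43424 kg/yr
T_d = ln(2) * M0 / (g * P * G)
T_d = ln(2) * 5349 / 487.43424 = 7.6065 yr

7.6065


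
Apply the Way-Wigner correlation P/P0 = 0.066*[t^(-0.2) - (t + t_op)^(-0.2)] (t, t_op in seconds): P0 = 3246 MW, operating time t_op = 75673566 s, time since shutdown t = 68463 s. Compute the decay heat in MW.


P/P0 = 0.066 * [t^(-0.2) - (t + t_op)^(-0.2)]
P/P0 = 0.066 * [68463^(-0.2) - (68463 + 75673566)^(-0.2)]
P/P0 = 0.066 * [0.1078720 - 0.02655416] = 0.005366977
P = 3246 * 0.005366977 = 17.421 MW

17.421


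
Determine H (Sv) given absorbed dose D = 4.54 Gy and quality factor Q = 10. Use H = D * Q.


H = D * Q
H = 4.54 * 10
H = 45.400 Sv

45.400


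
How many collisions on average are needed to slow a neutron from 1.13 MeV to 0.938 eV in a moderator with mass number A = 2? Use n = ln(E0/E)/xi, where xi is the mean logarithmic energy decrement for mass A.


xi = 1 + (A-1)^2/(2A)*ln((A-1)/(A+1)) = 0.7253469 (for A = 2)
n = ln(E0/E) / xi
n = ln(1.13e6 / 0.938) / 0.7253469
n = ln(1.204691e+06) / 0.7253469 = 19.303

19.303


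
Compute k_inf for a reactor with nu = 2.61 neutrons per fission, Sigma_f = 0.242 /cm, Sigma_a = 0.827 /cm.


k_inf = nu * Sigma_f / Sigma_a
k_inf = 2.61 * 0.242 / 0.827
k_inf = 0.76375

0.76375


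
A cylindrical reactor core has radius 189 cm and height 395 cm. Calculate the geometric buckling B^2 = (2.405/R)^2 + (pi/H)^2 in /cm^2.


B^2 = (2.405/R)^2 + (pi/H)^2
B^2 = (2.405/189)^2 + (pi/395)^2
B^2 = 2.2518e-04 /cm^2

2.2518e-04


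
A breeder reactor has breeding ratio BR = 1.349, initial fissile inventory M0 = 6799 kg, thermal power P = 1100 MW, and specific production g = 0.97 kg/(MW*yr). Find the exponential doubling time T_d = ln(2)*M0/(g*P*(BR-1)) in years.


Breeding gain G = BR - 1 = 1.349 - 1 = 0.349
Fissile production rate = g * P * G = 0.97 * 1100 * 0.349 = 372.383 kg/yr
T_d = ln(2) * M0 / (g * P * G)
T_d = ln(2) * 6799 / 372.383 = 12.656 yr

12.656


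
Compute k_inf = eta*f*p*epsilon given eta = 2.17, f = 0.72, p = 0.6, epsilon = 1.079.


k_inf = eta * f * p * epsilon
k_inf = 2.17 * 0.72 * 0.6 * 1.079
k_inf = 1.0115

1.0115


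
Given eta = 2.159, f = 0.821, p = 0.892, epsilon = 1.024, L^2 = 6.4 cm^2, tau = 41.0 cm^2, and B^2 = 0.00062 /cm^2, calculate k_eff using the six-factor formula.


k_inf = eta*f*p*eps = 2.159*0.821*0.892*1.024 = 1.619051
P_TNL = 1/(1 + L^2*B^2) = 1/(1 + 6.4*0.00062) = 0.9960477
P_FNL = exp(-B^2*tau) = exp(-0.00062*41.0) = 0.9749004
k_eff = k_inf * P_TNL * P_FNL = 1.619051 * 0.9960477 * 0.9749004
k_eff = 1.5722

1.5722


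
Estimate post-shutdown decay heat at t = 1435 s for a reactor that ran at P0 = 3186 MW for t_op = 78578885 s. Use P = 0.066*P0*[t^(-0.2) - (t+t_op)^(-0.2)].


P/P0 = 0.066 * [t^(-0.2) - (t + t_op)^(-0.2)]
P/P0 = 0.066 * [1435^(-0.2) - (1435 + 78578885)^(-0.2)]
P/P0 = 0.066 * [0.2336843 - 0.02635950] = 0.01368344
P = 3186 * 0.01368344 = 43.595 MW

43.595


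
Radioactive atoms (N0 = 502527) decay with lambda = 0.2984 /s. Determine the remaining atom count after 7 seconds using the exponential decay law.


N = N0 * exp(-lambda * t)
N = 502527 * exp(-0.2984 * 7)
N = 62231

62231


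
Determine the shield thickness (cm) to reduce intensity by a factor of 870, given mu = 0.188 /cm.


x = ln(factor) / mu
x = ln(870) / 0.188
x = 36.003 cm

36.003


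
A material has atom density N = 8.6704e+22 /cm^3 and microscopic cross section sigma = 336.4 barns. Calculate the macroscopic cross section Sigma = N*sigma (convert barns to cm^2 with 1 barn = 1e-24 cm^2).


Sigma = N * sigma_barns * 1e-24
Sigma = 8.6704e+22 * 336.4 * 1e-24
Sigma = 29.167 /cm

29.167


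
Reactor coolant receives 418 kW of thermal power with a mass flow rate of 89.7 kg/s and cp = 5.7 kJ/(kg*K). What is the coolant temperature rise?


dT = Q / (m_dot * cp)
dT = 418 / (89.7 * 5.7)
dT = 0.81754 C

0.81754


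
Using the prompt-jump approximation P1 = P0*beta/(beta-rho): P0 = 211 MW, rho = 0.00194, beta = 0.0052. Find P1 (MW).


P1/P0 = beta / (beta - rho)
P1/P0 = 0.0052 / (0.0052 - 0.00194) = 1.595092
P1 = 211 * 1.595092 = 336.56 MW

336.56


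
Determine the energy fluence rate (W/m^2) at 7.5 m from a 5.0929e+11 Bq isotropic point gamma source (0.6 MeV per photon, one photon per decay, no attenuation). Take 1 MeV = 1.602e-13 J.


psi = A * E * 1.602e-13 / (4*pi*r^2)
psi = 5.0929e+11 * 0.6 * 1.602e-13 / (4*pi*7.5^2)
psi = 6.9254e-05 W/m^2

6.9254e-05


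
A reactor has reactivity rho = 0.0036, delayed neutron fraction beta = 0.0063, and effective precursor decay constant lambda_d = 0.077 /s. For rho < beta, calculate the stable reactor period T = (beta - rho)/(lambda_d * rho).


T = (beta - rho) / (lambda_d * rho)
T = (0.0063 - 0.0036) / (0.077 * 0.0036)
T = 9.7403 s

9.7403


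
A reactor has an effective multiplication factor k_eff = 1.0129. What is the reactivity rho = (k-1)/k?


rho = (k_eff - 1) / k_eff
rho = (1.0129 - 1) / 1.0129
rho = 0.012736

0.012736


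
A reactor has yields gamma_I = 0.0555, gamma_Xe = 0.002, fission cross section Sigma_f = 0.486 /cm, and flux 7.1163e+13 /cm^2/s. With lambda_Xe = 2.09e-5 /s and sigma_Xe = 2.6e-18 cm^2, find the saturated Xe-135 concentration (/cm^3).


Xe_eq = (gamma_I + gamma_Xe) * Sigma_f * phi / (lambda_Xe + sigma_Xe * phi)
Numerator = (0.0555 + 0.002) * 0.486 * 7.1163e+13 = 1.988650e+12
Denominator = 2.09e-5 + 2.6e-18 * 7.1163e+13 = 2.059238e-04
Xe_eq = 1.988650e+12 / 2.059238e-04 = 9.6572e+15 /cm^3

9.6572e+15


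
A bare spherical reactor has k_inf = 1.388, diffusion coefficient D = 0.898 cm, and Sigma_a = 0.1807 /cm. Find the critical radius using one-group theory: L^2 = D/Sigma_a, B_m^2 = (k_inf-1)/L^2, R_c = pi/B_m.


L^2 = D / Sigma_a = 0.898 / 0.1807 = 4.969563 cm^2
B_m^2 = (k_inf - 1) / L^2 = (1.388 - 1) / 4.969563 = 0.07807528 /cm^2
For a bare sphere: B_g = pi/R, so R_c = pi / sqrt(B_m^2)
R_c = pi / sqrt(0.07807528) = 11.243 cm

11.243


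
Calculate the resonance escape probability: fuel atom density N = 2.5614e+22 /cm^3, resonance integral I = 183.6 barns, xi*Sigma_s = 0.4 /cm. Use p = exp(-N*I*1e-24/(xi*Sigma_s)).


p = exp(-N * I * 1e-24 / (xi*Sigma_s))
p = exp(-2.5614e+22 * 183.6 * 1e-24 / 0.4)
p = 7.8357e-06

7.8357e-06


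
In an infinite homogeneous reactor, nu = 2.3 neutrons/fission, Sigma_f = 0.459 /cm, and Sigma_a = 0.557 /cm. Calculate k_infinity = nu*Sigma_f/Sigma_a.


k_inf = nu * Sigma_f / Sigma_a
k_inf = 2.3 * 0.459 / 0.557
k_inf = 1.8953

1.8953


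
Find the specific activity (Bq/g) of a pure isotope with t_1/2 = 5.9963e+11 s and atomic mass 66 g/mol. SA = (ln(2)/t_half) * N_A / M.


lambda = ln(2) / t_half = ln(2) / 5.9963e+11 = 1.155958e-12 /s
SA = lambda * N_A / M
SA = 1.155958e-12 * 6.022e23 / 66
SA = 1.0547e+10 Bq/g

1.0547e+10


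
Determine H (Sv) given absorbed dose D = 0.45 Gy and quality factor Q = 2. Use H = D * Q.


H = D * Q
H = 0.45 * 2
H = 0.90000 Sv

0.90000


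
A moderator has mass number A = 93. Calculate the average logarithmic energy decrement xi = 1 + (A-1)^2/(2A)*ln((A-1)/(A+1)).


xi = 1 + (A-1)^2/(2A) * ln((A-1)/(A+1))
xi = 1 + (93-1)^2/(2*93) * ln((93-1)/(93 +1))
xi = 0.021352

0.021352


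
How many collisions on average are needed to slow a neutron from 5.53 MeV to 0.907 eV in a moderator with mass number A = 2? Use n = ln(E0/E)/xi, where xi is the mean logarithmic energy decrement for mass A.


xi = 1 + (A-1)^2/(2A)*ln((A-1)/(A+1)) = 0.7253469 (for A = 2)
n = ln(E0/E) / xi
n = ln(5.53e6 / 0.907) / 0.7253469
n = ln(6.097023e+06) / 0.7253469 = 21.539

21.539


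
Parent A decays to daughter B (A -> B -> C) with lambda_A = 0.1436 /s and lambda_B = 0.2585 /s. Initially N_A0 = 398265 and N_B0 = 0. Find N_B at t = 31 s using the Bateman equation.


N_B(t) = lambda_A * N_A0 / (lambda_B - lambda_A) * [exp(-lambda_A*t) - exp(-lambda_B*t)]
exp(-0.1436*31) = 0.01165990; exp(-0.2585*31) = 3.309643e-04
N_B = 0.1436 * 398265 / (0.2585 - 0.1436) * (0.01165990 - 3.309643e-04)
N_B = 5638.9

5638.9


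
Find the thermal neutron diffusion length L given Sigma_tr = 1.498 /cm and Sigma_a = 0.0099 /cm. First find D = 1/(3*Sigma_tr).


D = 1 / (3 * Sigma_tr) = 1 / (3 * 1.498) = 0.2225189 cm
L = sqrt(D / Sigma_a)
L = sqrt(0.2225189 / 0.0099)
L = 4.7410 cm

4.7410


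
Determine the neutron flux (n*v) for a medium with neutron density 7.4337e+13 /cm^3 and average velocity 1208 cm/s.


phi = n * v
phi = 7.4337e+13 * 1208
phi = 8.9799e+16 /cm^2/s

8.9799e+16


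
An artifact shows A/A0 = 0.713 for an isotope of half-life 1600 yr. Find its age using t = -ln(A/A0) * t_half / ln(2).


lambda = ln(2) / t_half = ln(2) / 1600 = 4.332170e-04 /yr
t = -ln(A/A0) / lambda
t = -ln(0.713) / 4.332170e-04
t = 780.84 yr

780.84


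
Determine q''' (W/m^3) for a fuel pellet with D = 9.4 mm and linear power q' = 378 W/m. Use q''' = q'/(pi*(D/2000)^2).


r = D / 2 / 1000 = 9.4 / 2 / 1000 = 0.0047 m
q''' = q' / (pi * r^2)
q''' = 378 / (pi * 0.0047^2)
q''' = 5.4469e+06 W/m^3

5.4469e+06


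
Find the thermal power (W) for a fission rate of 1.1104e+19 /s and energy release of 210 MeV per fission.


P = fission_rate * E_MeV * 1.602e-13
P = 1.1104e+19 * 210 * 1.602e-13
P = 3.7356e+08 W

3.7356e+08


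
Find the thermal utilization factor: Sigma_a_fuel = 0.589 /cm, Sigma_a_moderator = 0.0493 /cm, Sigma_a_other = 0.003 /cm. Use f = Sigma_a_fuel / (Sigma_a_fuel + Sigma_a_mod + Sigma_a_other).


f = Sigma_a_fuel / (Sigma_a_fuel + Sigma_a_mod + Sigma_a_other)
f = 0.589 / (0.589 + 0.0493 + 0.003)
f = 0.91845

0.91845


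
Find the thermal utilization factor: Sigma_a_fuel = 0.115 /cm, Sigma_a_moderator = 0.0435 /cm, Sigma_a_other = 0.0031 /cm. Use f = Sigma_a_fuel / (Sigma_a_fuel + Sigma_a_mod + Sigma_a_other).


f = Sigma_a_fuel / (Sigma_a_fuel + Sigma_a_mod + Sigma_a_other)
f = 0.115 / (0.115 + 0.0435 + 0.0031)
f = 0.71163

0.71163


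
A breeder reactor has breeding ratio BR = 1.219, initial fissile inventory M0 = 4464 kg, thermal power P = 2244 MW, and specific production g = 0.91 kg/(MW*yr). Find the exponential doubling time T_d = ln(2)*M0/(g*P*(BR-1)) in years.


Breeding gain G = BR - 1 = 1.219 - 1 = 0.219
Fissile production rate = g * P * G = 0.91 * 2244 * 0.219 = 447.20676 kg/yr
T_d = ln(2) * M0 / (g * P * G)
T_d = ln(2) * 4464 / 447.20676 = 6.9190 yr

6.9190


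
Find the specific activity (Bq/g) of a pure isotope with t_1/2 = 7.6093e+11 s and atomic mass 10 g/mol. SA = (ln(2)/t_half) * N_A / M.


lambda = ln(2) / t_half = ln(2) / 7.6093e+11 = 9.109211e-13 /s
SA = lambda * N_A / M
SA = 9.109211e-13 * 6.022e23 / 10
SA = 5.4856e+10 Bq/g

5.4856e+10


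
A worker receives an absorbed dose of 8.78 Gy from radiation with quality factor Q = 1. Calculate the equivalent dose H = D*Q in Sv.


H = D * Q
H = 8.78 * 1
H = 8.7800 Sv

8.7800


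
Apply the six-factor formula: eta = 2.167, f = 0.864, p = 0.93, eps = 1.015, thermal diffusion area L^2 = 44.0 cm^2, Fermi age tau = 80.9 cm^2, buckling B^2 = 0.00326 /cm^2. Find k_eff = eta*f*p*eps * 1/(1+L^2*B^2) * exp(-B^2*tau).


k_inf = eta*f*p*eps = 2.167*0.864*0.93*1.015 = 1.767346
P_TNL = 1/(1 + L^2*B^2) = 1/(1 + 44.0*0.00326) = 0.8745540
P_FNL = exp(-B^2*tau) = exp(-0.00326*80.9) = 0.7681778
k_eff = k_inf * P_TNL * P_FNL = 1.767346 * 0.8745540 * 0.7681778
k_eff = 1.1873

1.1873


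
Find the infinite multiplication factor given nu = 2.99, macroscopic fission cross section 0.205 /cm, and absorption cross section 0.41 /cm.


k_inf = nu * Sigma_f / Sigma_a
k_inf = 2.99 * 0.205 / 0.41
k_inf = 1.4950

1.4950


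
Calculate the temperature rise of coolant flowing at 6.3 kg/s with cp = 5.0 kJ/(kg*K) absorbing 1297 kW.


dT = Q / (m_dot * cp)
dT = 1297 / (6.3 * 5.0)
dT = 41.175 C

41.175


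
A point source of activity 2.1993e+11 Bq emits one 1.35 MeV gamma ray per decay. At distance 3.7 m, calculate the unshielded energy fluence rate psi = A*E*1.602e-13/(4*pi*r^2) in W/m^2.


psi = A * E * 1.602e-13 / (4*pi*r^2)
psi = 2.1993e+11 * 1.35 * 1.602e-13 / (4*pi*3.7^2)
psi = 2.7648e-04 W/m^2

2.7648e-04


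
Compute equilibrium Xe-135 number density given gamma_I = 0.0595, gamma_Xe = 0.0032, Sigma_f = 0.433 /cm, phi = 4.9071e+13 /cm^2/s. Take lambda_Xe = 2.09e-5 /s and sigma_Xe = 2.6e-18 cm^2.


Xe_eq = (gamma_I + gamma_Xe) * Sigma_f * phi / (lambda_Xe + sigma_Xe * phi)
Numerator = (0.0595 + 0.0032) * 0.433 * 4.9071e+13 = 1.332233e+12
Denominator = 2.09e-5 + 2.6e-18 * 4.9071e+13 = 1.484846e-04
Xe_eq = 1.332233e+12 / 1.484846e-04 = 8.9722e+15 /cm^3

8.9722e+15


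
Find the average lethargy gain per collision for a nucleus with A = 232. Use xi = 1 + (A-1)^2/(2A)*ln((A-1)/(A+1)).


xi = 1 + (A-1)^2/(2A) * ln((A-1)/(A+1))
xi = 1 + (232-1)^2/(2*232) * ln((232-1)/(232 +1))
xi = 0.0085960

0.0085960


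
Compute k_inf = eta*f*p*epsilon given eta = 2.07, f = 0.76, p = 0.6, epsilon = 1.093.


k_inf = eta * f * p * epsilon
k_inf = 2.07 * 0.76 * 0.6 * 1.093
k_inf = 1.0317

1.0317


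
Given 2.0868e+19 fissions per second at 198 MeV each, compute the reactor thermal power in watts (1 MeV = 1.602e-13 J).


P = fission_rate * E_MeV * 1.602e-13
P = 2.0868e+19 * 198 * 1.602e-13
P = 6.6192e+08 W

6.6192e+08


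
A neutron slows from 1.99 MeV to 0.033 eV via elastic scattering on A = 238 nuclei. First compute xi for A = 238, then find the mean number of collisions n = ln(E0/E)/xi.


xi = 1 + (A-1)^2/(2A)*ln((A-1)/(A+1)) = 0.008379872 (for A = 238)
n = ln(E0/E) / xi
n = ln(1.99e6 / 0.033) / 0.008379872
n = ln(6.030303e+07) / 0.008379872 = 2137.8

2137.8


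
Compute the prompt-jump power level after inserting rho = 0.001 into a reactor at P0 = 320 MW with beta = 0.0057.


P1/P0 = beta / (beta - rho)
P1/P0 = 0.0057 / (0.0057 - 0.001) = 1.212766
P1 = 320 * 1.212766 = 388.09 MW

388.09


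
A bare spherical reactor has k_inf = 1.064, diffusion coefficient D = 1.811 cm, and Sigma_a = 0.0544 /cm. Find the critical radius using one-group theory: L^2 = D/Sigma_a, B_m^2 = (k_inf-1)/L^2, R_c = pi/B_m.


L^2 = D / Sigma_a = 1.811 / 0.0544 = 33.29044 cm^2
B_m^2 = (k_inf - 1) / L^2 = (1.064 - 1) / 33.29044 = 0.001922474 /cm^2
For a bare sphere: B_g = pi/R, so R_c = pi / sqrt(B_m^2)
R_c = pi / sqrt(0.001922474) = 71.651 cm

71.651


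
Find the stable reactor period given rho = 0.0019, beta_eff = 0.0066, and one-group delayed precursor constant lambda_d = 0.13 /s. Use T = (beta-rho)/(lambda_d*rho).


T = (beta - rho) / (lambda_d * rho)
T = (0.0066 - 0.0019) / (0.13 * 0.0019)
T = 19.028 s

19.028


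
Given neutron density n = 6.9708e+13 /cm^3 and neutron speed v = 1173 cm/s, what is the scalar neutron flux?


phi = n * v
phi = 6.9708e+13 * 1173
phi = 8.1767e+16 /cm^2/s

8.1767e+16


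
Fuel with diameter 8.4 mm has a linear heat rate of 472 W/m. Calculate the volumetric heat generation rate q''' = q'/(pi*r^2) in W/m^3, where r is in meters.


r = D / 2 / 1000 = 8.4 / 2 / 1000 = 0.0042 m
q''' = q' / (pi * r^2)
q''' = 472 / (pi * 0.0042^2)
q''' = 8.5171e+06 W/m^3

8.5171e+06


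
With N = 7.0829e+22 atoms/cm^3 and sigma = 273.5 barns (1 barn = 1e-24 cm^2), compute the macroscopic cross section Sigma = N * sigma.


Sigma = N * sigma_barns * 1e-24
Sigma = 7.0829e+22 * 273.5 * 1e-24
Sigma = 19.372 /cm

19.372


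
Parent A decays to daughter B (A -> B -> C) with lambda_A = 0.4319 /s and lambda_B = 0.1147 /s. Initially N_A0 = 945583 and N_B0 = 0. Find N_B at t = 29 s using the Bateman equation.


N_B(t) = lambda_A * N_A0 / (lambda_B - lambda_A) * [exp(-lambda_A*t) - exp(-lambda_B*t)]
exp(-0.4319*29) = 3.634278e-06; exp(-0.1147*29) = 0.03592578
N_B = 0.4319 * 945583 / (0.1147 - 0.4319) * (3.634278e-06 - 0.03592578)
N_B = 46250

46250
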